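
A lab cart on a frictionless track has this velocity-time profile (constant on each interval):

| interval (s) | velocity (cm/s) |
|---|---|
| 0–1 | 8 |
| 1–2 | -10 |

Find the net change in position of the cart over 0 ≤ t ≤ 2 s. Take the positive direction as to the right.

-2 cm

Net displacement equals the area under the velocity-time graph (areas below the axis count negative).
0–1 s: 8 × 1 = 8 cm
1–2 s: -10 × 1 = -10 cm
Net displacement = -2 cm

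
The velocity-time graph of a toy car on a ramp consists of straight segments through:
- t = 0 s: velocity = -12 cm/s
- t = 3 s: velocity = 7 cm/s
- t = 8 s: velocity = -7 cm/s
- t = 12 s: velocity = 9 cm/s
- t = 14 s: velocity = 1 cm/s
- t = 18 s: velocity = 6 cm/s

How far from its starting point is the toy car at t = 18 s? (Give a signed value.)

Net displacement equals the area under the velocity-time graph (areas below the axis count negative).
0–3 s: ½(-12 + 7)(3) = -7.5 cm
3–8 s: ½(7 + -7)(5) = 0 cm
8–12 s: ½(-7 + 9)(4) = 4 cm
12–14 s: ½(9 + 1)(2) = 10 cm
14–18 s: ½(1 + 6)(4) = 14 cm
Net displacement = 20.5 cm

20.5 cm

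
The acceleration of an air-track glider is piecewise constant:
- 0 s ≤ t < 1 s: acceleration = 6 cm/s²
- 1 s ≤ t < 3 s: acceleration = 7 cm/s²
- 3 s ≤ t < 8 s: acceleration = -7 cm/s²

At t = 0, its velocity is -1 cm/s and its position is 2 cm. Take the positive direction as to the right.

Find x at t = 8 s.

On each constant-a segment, Δv = aΔt and Δx = v₀Δt + ½aΔt²; chain segment to segment.
0–1 s: v starts -1 cm/s; Δx = -1·1 + ½·6·1² = 2 cm; v ends 5 cm/s.
1–3 s: v starts 5 cm/s; Δx = 5·2 + ½·7·2² = 24 cm; v ends 19 cm/s.
3–8 s: v starts 19 cm/s; Δx = 19·5 + ½·-7·5² = 7.5 cm; v ends -16 cm/s.
x(8) = 2 + Σ Δx = 35.5 cm.

35.5 cm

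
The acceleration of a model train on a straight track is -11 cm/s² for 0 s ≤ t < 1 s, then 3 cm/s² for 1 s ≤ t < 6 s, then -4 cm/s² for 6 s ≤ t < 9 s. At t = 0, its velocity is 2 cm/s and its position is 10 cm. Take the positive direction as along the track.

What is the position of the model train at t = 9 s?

-1 cm

On each constant-a segment, Δv = aΔt and Δx = v₀Δt + ½aΔt²; chain segment to segment.
0–1 s: v starts 2 cm/s; Δx = 2·1 + ½·-11·1² = -3.5 cm; v ends -9 cm/s.
1–6 s: v starts -9 cm/s; Δx = -9·5 + ½·3·5² = -7.5 cm; v ends 6 cm/s.
6–9 s: v starts 6 cm/s; Δx = 6·3 + ½·-4·3² = 0 cm; v ends -6 cm/s.
x(9) = 10 + Σ Δx = -1 cm.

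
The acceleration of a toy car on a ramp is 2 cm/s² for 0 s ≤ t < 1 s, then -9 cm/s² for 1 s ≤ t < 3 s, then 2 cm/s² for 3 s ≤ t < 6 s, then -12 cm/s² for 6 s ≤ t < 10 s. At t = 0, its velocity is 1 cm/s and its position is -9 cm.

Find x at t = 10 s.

On each constant-a segment, Δv = aΔt and Δx = v₀Δt + ½aΔt²; chain segment to segment.
0–1 s: v starts 1 cm/s; Δx = 1·1 + ½·2·1² = 2 cm; v ends 3 cm/s.
1–3 s: v starts 3 cm/s; Δx = 3·2 + ½·-9·2² = -12 cm; v ends -15 cm/s.
3–6 s: v starts -15 cm/s; Δx = -15·3 + ½·2·3² = -36 cm; v ends -9 cm/s.
6–10 s: v starts -9 cm/s; Δx = -9·4 + ½·-12·4² = -132 cm; v ends -57 cm/s.
x(10) = -9 + Σ Δx = -187 cm.

-187 cm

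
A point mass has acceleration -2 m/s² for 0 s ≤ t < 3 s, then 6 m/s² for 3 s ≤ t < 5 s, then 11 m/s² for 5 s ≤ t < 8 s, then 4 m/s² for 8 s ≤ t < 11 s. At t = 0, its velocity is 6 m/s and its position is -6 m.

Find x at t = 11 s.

253.5 m

On each constant-a segment, Δv = aΔt and Δx = v₀Δt + ½aΔt²; chain segment to segment.
0–3 s: v starts 6 m/s; Δx = 6·3 + ½·-2·3² = 9 m; v ends 0 m/s.
3–5 s: v starts 0 m/s; Δx = 0·2 + ½·6·2² = 12 m; v ends 12 m/s.
5–8 s: v starts 12 m/s; Δx = 12·3 + ½·11·3² = 85.5 m; v ends 45 m/s.
8–11 s: v starts 45 m/s; Δx = 45·3 + ½·4·3² = 153 m; v ends 57 m/s.
x(11) = -6 + Σ Δx = 253.5 m.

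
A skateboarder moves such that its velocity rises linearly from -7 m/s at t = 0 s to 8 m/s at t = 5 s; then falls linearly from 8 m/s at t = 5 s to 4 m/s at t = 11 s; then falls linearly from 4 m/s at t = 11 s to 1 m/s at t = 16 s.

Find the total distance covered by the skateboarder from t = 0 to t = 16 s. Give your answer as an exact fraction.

202/3 m

Total distance travelled is ∫|v| dt — sum the magnitudes of each area piece.
0–5 s: v = 0 at t = 7/3 s; triangle areas 49/6 + 32/3 = 113/6 m
5–11 s: |½(8 + 4)(6)| = 36 m
11–16 s: |½(4 + 1)(5)| = 12.5 m
Total distance = 202/3 m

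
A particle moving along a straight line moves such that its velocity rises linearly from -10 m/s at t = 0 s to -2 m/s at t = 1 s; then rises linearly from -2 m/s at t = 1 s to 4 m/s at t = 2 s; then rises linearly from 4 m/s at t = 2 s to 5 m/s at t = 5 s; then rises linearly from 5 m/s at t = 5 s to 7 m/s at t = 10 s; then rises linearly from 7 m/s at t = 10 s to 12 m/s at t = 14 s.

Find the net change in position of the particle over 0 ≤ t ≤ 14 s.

76.5 m

Displacement is the signed area under the v-t curve.
0–1 s: ½(-10 + -2)(1) = -6 m
1–2 s: ½(-2 + 4)(1) = 1 m
2–5 s: ½(4 + 5)(3) = 13.5 m
5–10 s: ½(5 + 7)(5) = 30 m
10–14 s: ½(7 + 12)(4) = 38 m
Net displacement = 76.5 m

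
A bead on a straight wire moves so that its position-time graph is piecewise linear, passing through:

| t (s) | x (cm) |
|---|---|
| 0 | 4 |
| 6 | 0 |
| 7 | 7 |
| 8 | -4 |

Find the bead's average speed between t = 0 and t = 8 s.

2.75 cm/s

Average speed = (total path length)/(elapsed time); on a piecewise-linear x-t graph the path length is Σ|Δx|.
0–6 s: |Δx| = |0 − 4| = 4 cm
6–7 s: |Δx| = |7 − 0| = 7 cm
7–8 s: |Δx| = |-4 − 7| = 11 cm
Total path = 22 cm; average speed = 22/8 = 2.75 cm/s.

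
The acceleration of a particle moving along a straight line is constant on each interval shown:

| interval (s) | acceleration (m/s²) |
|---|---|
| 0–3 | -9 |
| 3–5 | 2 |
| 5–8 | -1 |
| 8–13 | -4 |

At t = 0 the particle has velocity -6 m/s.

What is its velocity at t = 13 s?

Δv equals the area under the a-t graph; then v = v₀ + Δv.
0–3 s: -9 × 3 = -27 m/s
3–5 s: 2 × 2 = 4 m/s
5–8 s: -1 × 3 = -3 m/s
8–13 s: -4 × 5 = -20 m/s
Δv = -46 m/s, so v(13) = -6 + (-46) = -52 m/s.

-52 m/s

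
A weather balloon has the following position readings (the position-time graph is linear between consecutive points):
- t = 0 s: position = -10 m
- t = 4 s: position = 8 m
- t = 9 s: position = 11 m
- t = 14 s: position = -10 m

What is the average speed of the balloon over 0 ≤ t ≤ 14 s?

Average speed = (total path length)/(elapsed time); on a piecewise-linear x-t graph the path length is Σ|Δx|.
0–4 s: |Δx| = |8 − -10| = 18 m
4–9 s: |Δx| = |11 − 8| = 3 m
9–14 s: |Δx| = |-10 − 11| = 21 m
Total path = 42 m; average speed = 42/14 = 3 m/s.

3 m/s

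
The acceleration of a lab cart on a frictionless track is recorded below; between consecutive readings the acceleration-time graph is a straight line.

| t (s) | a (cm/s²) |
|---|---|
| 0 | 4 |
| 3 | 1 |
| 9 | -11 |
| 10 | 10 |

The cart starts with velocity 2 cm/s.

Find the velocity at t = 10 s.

-21 cm/s

Δv equals the area under the a-t graph; then v = v₀ + Δv.
0–3 s: ½(4 + 1)(3) = 7.5 cm/s
3–9 s: ½(1 + -11)(6) = -30 cm/s
9–10 s: ½(-11 + 10)(1) = -0.5 cm/s
Δv = -23 cm/s, so v(10) = 2 + (-23) = -21 cm/s.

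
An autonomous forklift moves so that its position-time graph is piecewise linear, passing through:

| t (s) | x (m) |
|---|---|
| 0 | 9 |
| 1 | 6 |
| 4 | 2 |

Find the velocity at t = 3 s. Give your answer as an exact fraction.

Velocity is the slope of the x-t graph on 1–4 s: (2 − 6)/(4 − 1) = -4/3 m/s.

-4/3 m/s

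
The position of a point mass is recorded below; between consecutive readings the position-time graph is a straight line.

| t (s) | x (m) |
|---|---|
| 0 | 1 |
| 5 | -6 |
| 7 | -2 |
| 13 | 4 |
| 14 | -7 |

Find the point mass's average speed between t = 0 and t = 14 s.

Average speed = (total path length)/(elapsed time); on a piecewise-linear x-t graph the path length is Σ|Δx|.
0–5 s: |Δx| = |-6 − 1| = 7 m
5–7 s: |Δx| = |-2 − -6| = 4 m
7–13 s: |Δx| = |4 − -2| = 6 m
13–14 s: |Δx| = |-7 − 4| = 11 m
Total path = 28 m; average speed = 28/14 = 2 m/s.

2 m/s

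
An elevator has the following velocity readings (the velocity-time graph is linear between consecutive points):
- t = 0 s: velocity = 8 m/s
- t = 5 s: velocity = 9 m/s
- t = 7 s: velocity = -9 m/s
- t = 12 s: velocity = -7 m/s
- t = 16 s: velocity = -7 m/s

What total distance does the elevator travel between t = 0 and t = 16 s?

Total distance travelled is ∫|v| dt — sum the magnitudes of each area piece.
0–5 s: |½(8 + 9)(5)| = 42.5 m
5–7 s: v = 0 at t = 6 s; triangle areas 4.5 + 4.5 = 9 m
7–12 s: |½(-9 + -7)(5)| = 40 m
12–16 s: |-7| × 4 = 28 m
Total distance = 119.5 m

119.5 m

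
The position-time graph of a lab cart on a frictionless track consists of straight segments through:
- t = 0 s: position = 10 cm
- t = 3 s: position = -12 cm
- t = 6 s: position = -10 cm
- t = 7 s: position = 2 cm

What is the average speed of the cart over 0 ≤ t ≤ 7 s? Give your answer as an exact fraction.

36/7 cm/s

Average speed = (total path length)/(elapsed time); on a piecewise-linear x-t graph the path length is Σ|Δx|.
0–3 s: |Δx| = |-12 − 10| = 22 cm
3–6 s: |Δx| = |-10 − -12| = 2 cm
6–7 s: |Δx| = |2 − -10| = 12 cm
Total path = 36 cm; average speed = 36/7 = 36/7 cm/s.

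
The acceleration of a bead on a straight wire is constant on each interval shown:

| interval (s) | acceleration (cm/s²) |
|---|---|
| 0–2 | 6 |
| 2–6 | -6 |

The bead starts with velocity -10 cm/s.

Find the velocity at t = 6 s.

-22 cm/s

Δv equals the area under the a-t graph; then v = v₀ + Δv.
0–2 s: 6 × 2 = 12 cm/s
2–6 s: -6 × 4 = -24 cm/s
Δv = -12 cm/s, so v(6) = -10 + (-12) = -22 cm/s.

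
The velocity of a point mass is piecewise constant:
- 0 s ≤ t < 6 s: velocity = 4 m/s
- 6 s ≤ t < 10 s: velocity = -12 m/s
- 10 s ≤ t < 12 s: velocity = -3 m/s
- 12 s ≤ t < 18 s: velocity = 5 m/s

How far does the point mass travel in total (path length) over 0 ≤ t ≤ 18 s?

Total distance travelled is ∫|v| dt — sum the magnitudes of each area piece.
0–6 s: |4| × 6 = 24 m
6–10 s: |-12| × 4 = 48 m
10–12 s: |-3| × 2 = 6 m
12–18 s: |5| × 6 = 30 m
Total distance = 108 m

108 m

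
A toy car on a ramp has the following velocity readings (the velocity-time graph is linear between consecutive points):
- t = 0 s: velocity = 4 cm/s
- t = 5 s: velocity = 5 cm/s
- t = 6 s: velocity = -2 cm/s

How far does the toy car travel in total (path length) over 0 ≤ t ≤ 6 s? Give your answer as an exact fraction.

Distance (not displacement) is the total path length: add the absolute areas under v-t.
0–5 s: |½(4 + 5)(5)| = 22.5 cm
5–6 s: v = 0 at t = 40/7 s; triangle areas 25/14 + 2/7 = 29/14 cm
Total distance = 172/7 cm

172/7 cm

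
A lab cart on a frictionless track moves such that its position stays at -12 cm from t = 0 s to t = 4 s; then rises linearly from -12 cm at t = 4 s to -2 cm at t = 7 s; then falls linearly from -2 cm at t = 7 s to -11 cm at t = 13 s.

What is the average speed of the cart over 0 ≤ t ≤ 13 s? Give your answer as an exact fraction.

19/13 cm/s

Average speed = (total path length)/(elapsed time); on a piecewise-linear x-t graph the path length is Σ|Δx|.
0–4 s: |Δx| = |-12 − -12| = 0 cm
4–7 s: |Δx| = |-2 − -12| = 10 cm
7–13 s: |Δx| = |-11 − -2| = 9 cm
Total path = 19 cm; average speed = 19/13 = 19/13 cm/s.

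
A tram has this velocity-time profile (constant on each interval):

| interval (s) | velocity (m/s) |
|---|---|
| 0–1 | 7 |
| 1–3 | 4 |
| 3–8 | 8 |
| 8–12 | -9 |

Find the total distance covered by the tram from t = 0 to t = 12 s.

Distance (not displacement) is the total path length: add the absolute areas under v-t.
0–1 s: |7| × 1 = 7 m
1–3 s: |4| × 2 = 8 m
3–8 s: |8| × 5 = 40 m
8–12 s: |-9| × 4 = 36 m
Total distance = 91 m

91 m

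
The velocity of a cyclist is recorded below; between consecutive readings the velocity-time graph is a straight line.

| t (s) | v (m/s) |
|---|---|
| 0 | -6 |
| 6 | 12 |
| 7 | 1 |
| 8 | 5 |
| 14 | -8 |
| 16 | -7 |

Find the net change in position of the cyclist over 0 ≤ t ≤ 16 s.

Net displacement equals the area under the velocity-time graph (areas below the axis count negative).
0–6 s: ½(-6 + 12)(6) = 18 m
6–7 s: ½(12 + 1)(1) = 6.5 m
7–8 s: ½(1 + 5)(1) = 3 m
8–14 s: ½(5 + -8)(6) = -9 m
14–16 s: ½(-8 + -7)(2) = -15 m
Net displacement = 3.5 m

3.5 m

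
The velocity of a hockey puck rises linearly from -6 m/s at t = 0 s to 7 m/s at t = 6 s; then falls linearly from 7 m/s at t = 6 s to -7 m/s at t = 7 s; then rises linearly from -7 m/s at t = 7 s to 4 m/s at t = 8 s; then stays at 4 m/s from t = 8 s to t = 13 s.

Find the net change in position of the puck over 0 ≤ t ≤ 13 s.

Displacement is the signed area under the v-t curve.
0–6 s: ½(-6 + 7)(6) = 3 m
6–7 s: ½(7 + -7)(1) = 0 m
7–8 s: ½(-7 + 4)(1) = -1.5 m
8–13 s: 4 × 5 = 20 m
Net displacement = 21.5 m

21.5 m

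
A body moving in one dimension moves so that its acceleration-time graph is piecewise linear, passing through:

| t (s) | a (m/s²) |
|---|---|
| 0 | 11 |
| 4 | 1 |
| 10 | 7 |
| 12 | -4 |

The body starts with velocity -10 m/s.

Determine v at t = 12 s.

41 m/s

Δv equals the area under the a-t graph; then v = v₀ + Δv.
0–4 s: ½(11 + 1)(4) = 24 m/s
4–10 s: ½(1 + 7)(6) = 24 m/s
10–12 s: ½(7 + -4)(2) = 3 m/s
Δv = 51 m/s, so v(12) = -10 + (51) = 41 m/s.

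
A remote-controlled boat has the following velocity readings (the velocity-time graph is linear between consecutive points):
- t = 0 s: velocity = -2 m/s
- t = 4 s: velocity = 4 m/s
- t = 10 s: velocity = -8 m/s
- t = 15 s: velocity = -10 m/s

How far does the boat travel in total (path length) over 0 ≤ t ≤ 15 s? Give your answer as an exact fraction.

215/3 m

Total distance travelled is ∫|v| dt — sum the magnitudes of each area piece.
0–4 s: v = 0 at t = 4/3 s; triangle areas 4/3 + 16/3 = 20/3 m
4–10 s: v = 0 at t = 6 s; triangle areas 4 + 16 = 20 m
10–15 s: |½(-8 + -10)(5)| = 45 m
Total distance = 215/3 m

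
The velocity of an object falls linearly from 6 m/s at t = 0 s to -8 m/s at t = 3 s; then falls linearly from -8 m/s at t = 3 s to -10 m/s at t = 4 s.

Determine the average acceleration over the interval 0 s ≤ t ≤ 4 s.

-4 m/s²

Average acceleration = Δv/Δt = (-10 − 6)/(4 − 0) = -4 m/s².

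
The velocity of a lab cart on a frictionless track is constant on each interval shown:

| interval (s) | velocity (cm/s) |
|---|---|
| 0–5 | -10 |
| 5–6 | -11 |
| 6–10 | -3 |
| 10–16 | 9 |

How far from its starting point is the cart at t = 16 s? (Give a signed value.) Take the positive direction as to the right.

Net displacement equals the area under the velocity-time graph (areas below the axis count negative).
0–5 s: -10 × 5 = -50 cm
5–6 s: -11 × 1 = -11 cm
6–10 s: -3 × 4 = -12 cm
10–16 s: 9 × 6 = 54 cm
Net displacement = -19 cm

-19 cm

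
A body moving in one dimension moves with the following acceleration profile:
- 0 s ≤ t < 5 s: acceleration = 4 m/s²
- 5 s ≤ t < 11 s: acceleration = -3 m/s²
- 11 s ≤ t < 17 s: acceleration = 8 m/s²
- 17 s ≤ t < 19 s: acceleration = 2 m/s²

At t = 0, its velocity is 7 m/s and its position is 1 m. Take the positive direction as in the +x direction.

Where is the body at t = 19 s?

On each constant-a segment, Δv = aΔt and Δx = v₀Δt + ½aΔt²; chain segment to segment.
0–5 s: v starts 7 m/s; Δx = 7·5 + ½·4·5² = 85 m; v ends 27 m/s.
5–11 s: v starts 27 m/s; Δx = 27·6 + ½·-3·6² = 108 m; v ends 9 m/s.
11–17 s: v starts 9 m/s; Δx = 9·6 + ½·8·6² = 198 m; v ends 57 m/s.
17–19 s: v starts 57 m/s; Δx = 57·2 + ½·2·2² = 118 m; v ends 61 m/s.
x(19) = 1 + Σ Δx = 510 m.

510 m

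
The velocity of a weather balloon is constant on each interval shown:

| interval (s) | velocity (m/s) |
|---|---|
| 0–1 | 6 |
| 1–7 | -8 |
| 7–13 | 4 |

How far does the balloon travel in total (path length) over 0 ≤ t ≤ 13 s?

Total distance travelled is ∫|v| dt — sum the magnitudes of each area piece.
0–1 s: |6| × 1 = 6 m
1–7 s: |-8| × 6 = 48 m
7–13 s: |4| × 6 = 24 m
Total distance = 78 m

78 m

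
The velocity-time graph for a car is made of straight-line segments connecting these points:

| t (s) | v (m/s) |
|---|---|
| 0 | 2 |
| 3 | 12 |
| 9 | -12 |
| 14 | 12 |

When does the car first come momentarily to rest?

v changes sign on 3–9 s (from 12 to -12); the graph is linear there, so v = 0 at t = 3 + (-12)·(9 − 3)/(-12 − 12) = 6 s.

t = 6 s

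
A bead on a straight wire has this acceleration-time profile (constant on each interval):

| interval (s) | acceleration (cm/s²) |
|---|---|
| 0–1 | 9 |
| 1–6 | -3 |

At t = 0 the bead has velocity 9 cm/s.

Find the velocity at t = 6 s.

3 cm/s

Δv equals the area under the a-t graph; then v = v₀ + Δv.
0–1 s: 9 × 1 = 9 cm/s
1–6 s: -3 × 5 = -15 cm/s
Δv = -6 cm/s, so v(6) = 9 + (-6) = 3 cm/s.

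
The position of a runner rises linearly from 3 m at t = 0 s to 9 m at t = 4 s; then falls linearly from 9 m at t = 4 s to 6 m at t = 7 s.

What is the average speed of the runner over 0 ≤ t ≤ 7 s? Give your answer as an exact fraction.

Average speed = (total path length)/(elapsed time); on a piecewise-linear x-t graph the path length is Σ|Δx|.
0–4 s: |Δx| = |9 − 3| = 6 m
4–7 s: |Δx| = |6 − 9| = 3 m
Total path = 9 m; average speed = 9/7 = 9/7 m/s.

9/7 m/s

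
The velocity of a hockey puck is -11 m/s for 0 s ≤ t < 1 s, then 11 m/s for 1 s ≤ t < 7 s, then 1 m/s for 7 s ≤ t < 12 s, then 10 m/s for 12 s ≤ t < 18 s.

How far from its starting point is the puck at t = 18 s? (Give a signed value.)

120 m

Net displacement equals the area under the velocity-time graph (areas below the axis count negative).
0–1 s: -11 × 1 = -11 m
1–7 s: 11 × 6 = 66 m
7–12 s: 1 × 5 = 5 m
12–18 s: 10 × 6 = 60 m
Net displacement = 120 m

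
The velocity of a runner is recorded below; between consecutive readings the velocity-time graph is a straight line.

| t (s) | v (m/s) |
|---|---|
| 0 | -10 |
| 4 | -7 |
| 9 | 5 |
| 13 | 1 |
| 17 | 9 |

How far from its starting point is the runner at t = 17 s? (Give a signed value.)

Displacement is the signed area under the v-t curve.
0–4 s: ½(-10 + -7)(4) = -34 m
4–9 s: ½(-7 + 5)(5) = -5 m
9–13 s: ½(5 + 1)(4) = 12 m
13–17 s: ½(1 + 9)(4) = 20 m
Net displacement = -7 m

-7 m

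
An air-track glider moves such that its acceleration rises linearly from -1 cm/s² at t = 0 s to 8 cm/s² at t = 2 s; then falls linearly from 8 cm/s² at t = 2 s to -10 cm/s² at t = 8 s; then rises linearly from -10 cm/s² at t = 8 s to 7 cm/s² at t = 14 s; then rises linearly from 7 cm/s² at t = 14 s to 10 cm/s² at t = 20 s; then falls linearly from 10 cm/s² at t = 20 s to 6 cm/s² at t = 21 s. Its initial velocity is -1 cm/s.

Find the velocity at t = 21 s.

50 cm/s

Δv equals the area under the a-t graph; then v = v₀ + Δv.
0–2 s: ½(-1 + 8)(2) = 7 cm/s
2–8 s: ½(8 + -10)(6) = -6 cm/s
8–14 s: ½(-10 + 7)(6) = -9 cm/s
14–20 s: ½(7 + 10)(6) = 51 cm/s
20–21 s: ½(10 + 6)(1) = 8 cm/s
Δv = 51 cm/s, so v(21) = -1 + (51) = 50 cm/s.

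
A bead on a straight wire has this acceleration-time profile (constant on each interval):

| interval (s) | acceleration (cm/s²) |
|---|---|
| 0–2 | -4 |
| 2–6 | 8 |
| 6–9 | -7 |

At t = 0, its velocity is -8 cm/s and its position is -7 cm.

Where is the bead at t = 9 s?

On each constant-a segment, Δv = aΔt and Δx = v₀Δt + ½aΔt²; chain segment to segment.
0–2 s: v starts -8 cm/s; Δx = -8·2 + ½·-4·2² = -24 cm; v ends -16 cm/s.
2–6 s: v starts -16 cm/s; Δx = -16·4 + ½·8·4² = 0 cm; v ends 16 cm/s.
6–9 s: v starts 16 cm/s; Δx = 16·3 + ½·-7·3² = 16.5 cm; v ends -5 cm/s.
x(9) = -7 + Σ Δx = -14.5 cm.

-14.5 cm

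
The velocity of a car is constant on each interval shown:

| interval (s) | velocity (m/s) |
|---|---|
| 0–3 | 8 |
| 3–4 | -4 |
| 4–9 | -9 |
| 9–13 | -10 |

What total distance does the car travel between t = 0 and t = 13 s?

113 m

Distance (not displacement) is the total path length: add the absolute areas under v-t.
0–3 s: |8| × 3 = 24 m
3–4 s: |-4| × 1 = 4 m
4–9 s: |-9| × 5 = 45 m
9–13 s: |-10| × 4 = 40 m
Total distance = 113 m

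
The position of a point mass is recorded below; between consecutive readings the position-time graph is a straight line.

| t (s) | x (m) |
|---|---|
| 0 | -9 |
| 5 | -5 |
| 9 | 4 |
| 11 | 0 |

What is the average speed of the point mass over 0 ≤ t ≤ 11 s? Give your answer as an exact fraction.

Average speed = (total path length)/(elapsed time); on a piecewise-linear x-t graph the path length is Σ|Δx|.
0–5 s: |Δx| = |-5 − -9| = 4 m
5–9 s: |Δx| = |4 − -5| = 9 m
9–11 s: |Δx| = |0 − 4| = 4 m
Total path = 17 m; average speed = 17/11 = 17/11 m/s.

17/11 m/s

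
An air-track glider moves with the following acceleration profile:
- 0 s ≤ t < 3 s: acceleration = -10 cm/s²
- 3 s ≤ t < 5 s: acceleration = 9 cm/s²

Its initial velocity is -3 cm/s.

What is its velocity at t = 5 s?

-15 cm/s

Δv equals the area under the a-t graph; then v = v₀ + Δv.
0–3 s: -10 × 3 = -30 cm/s
3–5 s: 9 × 2 = 18 cm/s
Δv = -12 cm/s, so v(5) = -3 + (-12) = -15 cm/s.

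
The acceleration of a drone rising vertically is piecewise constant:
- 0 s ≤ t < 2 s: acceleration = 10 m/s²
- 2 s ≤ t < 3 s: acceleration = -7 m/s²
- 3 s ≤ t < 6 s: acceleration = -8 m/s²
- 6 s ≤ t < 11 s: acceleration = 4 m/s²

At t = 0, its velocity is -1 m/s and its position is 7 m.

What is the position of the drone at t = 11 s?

On each constant-a segment, Δv = aΔt and Δx = v₀Δt + ½aΔt²; chain segment to segment.
0–2 s: v starts -1 m/s; Δx = -1·2 + ½·10·2² = 18 m; v ends 19 m/s.
2–3 s: v starts 19 m/s; Δx = 19·1 + ½·-7·1² = 15.5 m; v ends 12 m/s.
3–6 s: v starts 12 m/s; Δx = 12·3 + ½·-8·3² = 0 m; v ends -12 m/s.
6–11 s: v starts -12 m/s; Δx = -12·5 + ½·4·5² = -10 m; v ends 8 m/s.
x(11) = 7 + Σ Δx = 30.5 m.

30.5 m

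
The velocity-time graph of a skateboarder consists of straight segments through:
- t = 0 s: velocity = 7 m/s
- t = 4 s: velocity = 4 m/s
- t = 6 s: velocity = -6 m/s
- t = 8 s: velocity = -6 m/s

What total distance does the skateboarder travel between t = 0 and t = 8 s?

Total distance travelled is ∫|v| dt — sum the magnitudes of each area piece.
0–4 s: |½(7 + 4)(4)| = 22 m
4–6 s: v = 0 at t = 4.8 s; triangle areas 1.6 + 3.6 = 5.2 m
6–8 s: |-6| × 2 = 12 m
Total distance = 39.2 m

39.2 m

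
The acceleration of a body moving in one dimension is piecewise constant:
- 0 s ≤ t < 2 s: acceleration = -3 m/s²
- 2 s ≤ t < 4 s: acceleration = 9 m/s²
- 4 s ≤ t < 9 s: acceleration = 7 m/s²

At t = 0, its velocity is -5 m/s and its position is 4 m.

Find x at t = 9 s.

106.5 m

On each constant-a segment, Δv = aΔt and Δx = v₀Δt + ½aΔt²; chain segment to segment.
0–2 s: v starts -5 m/s; Δx = -5·2 + ½·-3·2² = -16 m; v ends -11 m/s.
2–4 s: v starts -11 m/s; Δx = -11·2 + ½·9·2² = -4 m; v ends 7 m/s.
4–9 s: v starts 7 m/s; Δx = 7·5 + ½·7·5² = 122.5 m; v ends 42 m/s.
x(9) = 4 + Σ Δx = 106.5 m.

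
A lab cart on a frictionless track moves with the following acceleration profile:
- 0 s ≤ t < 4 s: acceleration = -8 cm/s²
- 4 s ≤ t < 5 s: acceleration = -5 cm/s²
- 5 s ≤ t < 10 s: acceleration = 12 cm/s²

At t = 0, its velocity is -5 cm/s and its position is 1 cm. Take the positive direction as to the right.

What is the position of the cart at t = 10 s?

-182.5 cm

On each constant-a segment, Δv = aΔt and Δx = v₀Δt + ½aΔt²; chain segment to segment.
0–4 s: v starts -5 cm/s; Δx = -5·4 + ½·-8·4² = -84 cm; v ends -37 cm/s.
4–5 s: v starts -37 cm/s; Δx = -37·1 + ½·-5·1² = -39.5 cm; v ends -42 cm/s.
5–10 s: v starts -42 cm/s; Δx = -42·5 + ½·12·5² = -60 cm; v ends 18 cm/s.
x(10) = 1 + Σ Δx = -182.5 cm.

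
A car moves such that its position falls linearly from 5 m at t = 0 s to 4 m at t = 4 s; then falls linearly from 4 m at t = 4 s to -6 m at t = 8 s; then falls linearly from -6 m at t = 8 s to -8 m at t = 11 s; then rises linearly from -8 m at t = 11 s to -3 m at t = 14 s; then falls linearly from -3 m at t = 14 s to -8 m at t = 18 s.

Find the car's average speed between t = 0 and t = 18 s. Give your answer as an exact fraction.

Average speed = (total path length)/(elapsed time); on a piecewise-linear x-t graph the path length is Σ|Δx|.
0–4 s: |Δx| = |4 − 5| = 1 m
4–8 s: |Δx| = |-6 − 4| = 10 m
8–11 s: |Δx| = |-8 − -6| = 2 m
11–14 s: |Δx| = |-3 − -8| = 5 m
14–18 s: |Δx| = |-8 − -3| = 5 m
Total path = 23 m; average speed = 23/18 = 23/18 m/s.

23/18 m/s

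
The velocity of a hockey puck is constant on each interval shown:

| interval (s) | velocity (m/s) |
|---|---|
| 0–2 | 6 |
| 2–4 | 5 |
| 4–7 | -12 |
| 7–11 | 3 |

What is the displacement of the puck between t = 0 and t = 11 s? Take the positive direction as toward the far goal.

-2 m

Net displacement equals the area under the velocity-time graph (areas below the axis count negative).
0–2 s: 6 × 2 = 12 m
2–4 s: 5 × 2 = 10 m
4–7 s: -12 × 3 = -36 m
7–11 s: 3 × 4 = 12 m
Net displacement = -2 m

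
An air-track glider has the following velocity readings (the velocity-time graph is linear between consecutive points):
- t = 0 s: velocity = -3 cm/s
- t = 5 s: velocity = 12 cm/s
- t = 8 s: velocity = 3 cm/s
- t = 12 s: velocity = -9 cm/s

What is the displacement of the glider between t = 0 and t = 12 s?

Net displacement equals the area under the velocity-time graph (areas below the axis count negative).
0–5 s: ½(-3 + 12)(5) = 22.5 cm
5–8 s: ½(12 + 3)(3) = 22.5 cm
8–12 s: ½(3 + -9)(4) = -12 cm
Net displacement = 33 cm

33 cm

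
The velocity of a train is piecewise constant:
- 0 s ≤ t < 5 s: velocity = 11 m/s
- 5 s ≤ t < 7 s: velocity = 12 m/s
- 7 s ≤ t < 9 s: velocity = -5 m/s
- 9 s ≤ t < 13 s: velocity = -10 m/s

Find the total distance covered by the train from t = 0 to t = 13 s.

Total distance travelled is ∫|v| dt — sum the magnitudes of each area piece.
0–5 s: |11| × 5 = 55 m
5–7 s: |12| × 2 = 24 m
7–9 s: |-5| × 2 = 10 m
9–13 s: |-10| × 4 = 40 m
Total distance = 129 m

129 m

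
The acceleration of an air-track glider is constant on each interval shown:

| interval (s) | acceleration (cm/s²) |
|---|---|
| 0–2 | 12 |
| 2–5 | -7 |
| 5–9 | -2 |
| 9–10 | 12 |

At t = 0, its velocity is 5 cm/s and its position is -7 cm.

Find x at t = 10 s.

On each constant-a segment, Δv = aΔt and Δx = v₀Δt + ½aΔt²; chain segment to segment.
0–2 s: v starts 5 cm/s; Δx = 5·2 + ½·12·2² = 34 cm; v ends 29 cm/s.
2–5 s: v starts 29 cm/s; Δx = 29·3 + ½·-7·3² = 55.5 cm; v ends 8 cm/s.
5–9 s: v starts 8 cm/s; Δx = 8·4 + ½·-2·4² = 16 cm; v ends 0 cm/s.
9–10 s: v starts 0 cm/s; Δx = 0·1 + ½·12·1² = 6 cm; v ends 12 cm/s.
x(10) = -7 + Σ Δx = 104.5 cm.

104.5 cm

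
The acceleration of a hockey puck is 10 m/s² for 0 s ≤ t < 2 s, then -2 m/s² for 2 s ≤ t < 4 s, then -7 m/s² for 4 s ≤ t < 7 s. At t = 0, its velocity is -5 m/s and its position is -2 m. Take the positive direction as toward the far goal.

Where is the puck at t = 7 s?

35.5 m

On each constant-a segment, Δv = aΔt and Δx = v₀Δt + ½aΔt²; chain segment to segment.
0–2 s: v starts -5 m/s; Δx = -5·2 + ½·10·2² = 10 m; v ends 15 m/s.
2–4 s: v starts 15 m/s; Δx = 15·2 + ½·-2·2² = 26 m; v ends 11 m/s.
4–7 s: v starts 11 m/s; Δx = 11·3 + ½·-7·3² = 1.5 m; v ends -10 m/s.
x(7) = -2 + Σ Δx = 35.5 m.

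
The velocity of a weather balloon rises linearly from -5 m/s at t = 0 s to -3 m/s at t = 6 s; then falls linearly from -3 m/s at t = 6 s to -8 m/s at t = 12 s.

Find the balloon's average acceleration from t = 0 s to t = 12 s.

-0.25 m/s²

Average acceleration = Δv/Δt = (-8 − -5)/(12 − 0) = -0.25 m/s².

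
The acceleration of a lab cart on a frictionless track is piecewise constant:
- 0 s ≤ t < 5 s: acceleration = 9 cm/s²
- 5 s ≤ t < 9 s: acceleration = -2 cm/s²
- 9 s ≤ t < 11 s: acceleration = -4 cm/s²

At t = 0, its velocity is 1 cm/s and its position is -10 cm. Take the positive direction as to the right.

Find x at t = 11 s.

343.5 cm

On each constant-a segment, Δv = aΔt and Δx = v₀Δt + ½aΔt²; chain segment to segment.
0–5 s: v starts 1 cm/s; Δx = 1·5 + ½·9·5² = 117.5 cm; v ends 46 cm/s.
5–9 s: v starts 46 cm/s; Δx = 46·4 + ½·-2·4² = 168 cm; v ends 38 cm/s.
9–11 s: v starts 38 cm/s; Δx = 38·2 + ½·-4·2² = 68 cm; v ends 30 cm/s.
x(11) = -10 + Σ Δx = 343.5 cm.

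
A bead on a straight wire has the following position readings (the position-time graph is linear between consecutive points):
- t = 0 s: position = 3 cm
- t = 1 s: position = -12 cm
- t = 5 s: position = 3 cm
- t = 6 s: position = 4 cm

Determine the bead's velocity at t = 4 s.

Velocity is the slope of the x-t graph on 1–5 s: (3 − -12)/(5 − 1) = 3.75 cm/s.

3.75 cm/s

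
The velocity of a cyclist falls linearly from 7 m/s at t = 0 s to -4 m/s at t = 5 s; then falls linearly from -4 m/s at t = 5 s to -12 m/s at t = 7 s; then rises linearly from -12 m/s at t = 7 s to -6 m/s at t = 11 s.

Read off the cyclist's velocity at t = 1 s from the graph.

On 0–5 s the graph is linear from 7 to -4 m/s: v(1) = 7 + (-4 − 7)·(1 − 0)/(5 − 0) = 4.8 m/s.

4.8 m/s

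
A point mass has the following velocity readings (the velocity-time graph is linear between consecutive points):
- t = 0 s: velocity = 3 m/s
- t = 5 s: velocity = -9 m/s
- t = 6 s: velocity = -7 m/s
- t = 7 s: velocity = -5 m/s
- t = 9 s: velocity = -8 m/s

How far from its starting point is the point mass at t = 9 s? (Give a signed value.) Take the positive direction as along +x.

-42 m

Net displacement equals the area under the velocity-time graph (areas below the axis count negative).
0–5 s: ½(3 + -9)(5) = -15 m
5–6 s: ½(-9 + -7)(1) = -8 m
6–7 s: ½(-7 + -5)(1) = -6 m
7–9 s: ½(-5 + -8)(2) = -13 m
Net displacement = -42 m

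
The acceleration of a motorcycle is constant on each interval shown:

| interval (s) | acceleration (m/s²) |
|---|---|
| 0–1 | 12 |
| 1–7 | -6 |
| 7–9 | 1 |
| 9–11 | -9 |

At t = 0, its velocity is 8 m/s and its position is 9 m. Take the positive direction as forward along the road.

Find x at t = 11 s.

On each constant-a segment, Δv = aΔt and Δx = v₀Δt + ½aΔt²; chain segment to segment.
0–1 s: v starts 8 m/s; Δx = 8·1 + ½·12·1² = 14 m; v ends 20 m/s.
1–7 s: v starts 20 m/s; Δx = 20·6 + ½·-6·6² = 12 m; v ends -16 m/s.
7–9 s: v starts -16 m/s; Δx = -16·2 + ½·1·2² = -30 m; v ends -14 m/s.
9–11 s: v starts -14 m/s; Δx = -14·2 + ½·-9·2² = -46 m; v ends -32 m/s.
x(11) = 9 + Σ Δx = -41 m.

-41 m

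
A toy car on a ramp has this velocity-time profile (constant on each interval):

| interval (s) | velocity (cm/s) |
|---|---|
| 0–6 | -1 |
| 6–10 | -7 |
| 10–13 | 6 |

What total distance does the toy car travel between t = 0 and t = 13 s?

52 cm

Total distance travelled is ∫|v| dt — sum the magnitudes of each area piece.
0–6 s: |-1| × 6 = 6 cm
6–10 s: |-7| × 4 = 28 cm
10–13 s: |6| × 3 = 18 cm
Total distance = 52 cm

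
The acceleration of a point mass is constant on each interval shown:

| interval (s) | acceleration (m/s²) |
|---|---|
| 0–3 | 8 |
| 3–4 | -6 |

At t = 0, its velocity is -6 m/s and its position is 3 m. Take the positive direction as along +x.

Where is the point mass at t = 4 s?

On each constant-a segment, Δv = aΔt and Δx = v₀Δt + ½aΔt²; chain segment to segment.
0–3 s: v starts -6 m/s; Δx = -6·3 + ½·8·3² = 18 m; v ends 18 m/s.
3–4 s: v starts 18 m/s; Δx = 18·1 + ½·-6·1² = 15 m; v ends 12 m/s.
x(4) = 3 + Σ Δx = 36 m.

36 m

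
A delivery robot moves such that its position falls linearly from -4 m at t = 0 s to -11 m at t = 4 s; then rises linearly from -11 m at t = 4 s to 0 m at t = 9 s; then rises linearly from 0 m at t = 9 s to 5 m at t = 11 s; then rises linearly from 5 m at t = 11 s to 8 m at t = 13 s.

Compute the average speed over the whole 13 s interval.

2 m/s

Average speed = (total path length)/(elapsed time); on a piecewise-linear x-t graph the path length is Σ|Δx|.
0–4 s: |Δx| = |-11 − -4| = 7 m
4–9 s: |Δx| = |0 − -11| = 11 m
9–11 s: |Δx| = |5 − 0| = 5 m
11–13 s: |Δx| = |8 − 5| = 3 m
Total path = 26 m; average speed = 26/13 = 2 m/s.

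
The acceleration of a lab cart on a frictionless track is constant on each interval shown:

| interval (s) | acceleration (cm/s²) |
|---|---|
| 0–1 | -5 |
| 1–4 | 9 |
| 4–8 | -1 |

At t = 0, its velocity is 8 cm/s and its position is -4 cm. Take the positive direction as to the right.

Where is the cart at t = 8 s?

163 cm

On each constant-a segment, Δv = aΔt and Δx = v₀Δt + ½aΔt²; chain segment to segment.
0–1 s: v starts 8 cm/s; Δx = 8·1 + ½·-5·1² = 5.5 cm; v ends 3 cm/s.
1–4 s: v starts 3 cm/s; Δx = 3·3 + ½·9·3² = 49.5 cm; v ends 30 cm/s.
4–8 s: v starts 30 cm/s; Δx = 30·4 + ½·-1·4² = 112 cm; v ends 26 cm/s.
x(8) = -4 + Σ Δx = 163 cm.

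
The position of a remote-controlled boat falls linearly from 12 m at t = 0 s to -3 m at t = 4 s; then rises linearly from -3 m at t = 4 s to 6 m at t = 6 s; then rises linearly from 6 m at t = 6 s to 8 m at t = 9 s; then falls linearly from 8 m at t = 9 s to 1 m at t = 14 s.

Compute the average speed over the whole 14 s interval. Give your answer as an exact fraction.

33/14 m/s

Average speed = (total path length)/(elapsed time); on a piecewise-linear x-t graph the path length is Σ|Δx|.
0–4 s: |Δx| = |-3 − 12| = 15 m
4–6 s: |Δx| = |6 − -3| = 9 m
6–9 s: |Δx| = |8 − 6| = 2 m
9–14 s: |Δx| = |1 − 8| = 7 m
Total path = 33 m; average speed = 33/14 = 33/14 m/s.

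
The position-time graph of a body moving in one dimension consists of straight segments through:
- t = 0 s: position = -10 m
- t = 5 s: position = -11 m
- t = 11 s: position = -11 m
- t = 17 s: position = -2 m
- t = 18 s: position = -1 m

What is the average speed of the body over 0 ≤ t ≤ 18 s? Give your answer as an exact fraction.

11/18 m/s

Average speed = (total path length)/(elapsed time); on a piecewise-linear x-t graph the path length is Σ|Δx|.
0–5 s: |Δx| = |-11 − -10| = 1 m
5–11 s: |Δx| = |-11 − -11| = 0 m
11–17 s: |Δx| = |-2 − -11| = 9 m
17–18 s: |Δx| = |-1 − -2| = 1 m
Total path = 11 m; average speed = 11/18 = 11/18 m/s.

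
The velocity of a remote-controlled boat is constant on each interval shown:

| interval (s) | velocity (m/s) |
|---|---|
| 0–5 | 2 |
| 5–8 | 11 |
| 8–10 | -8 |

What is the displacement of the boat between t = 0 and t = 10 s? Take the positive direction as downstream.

Net displacement equals the area under the velocity-time graph (areas below the axis count negative).
0–5 s: 2 × 5 = 10 m
5–8 s: 11 × 3 = 33 m
8–10 s: -8 × 2 = -16 m
Net displacement = 27 m

27 m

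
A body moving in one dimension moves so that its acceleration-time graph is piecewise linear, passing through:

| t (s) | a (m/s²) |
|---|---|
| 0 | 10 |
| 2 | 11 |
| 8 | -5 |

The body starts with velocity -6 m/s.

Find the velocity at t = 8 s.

33 m/s

Δv equals the area under the a-t graph; then v = v₀ + Δv.
0–2 s: ½(10 + 11)(2) = 21 m/s
2–8 s: ½(11 + -5)(6) = 18 m/s
Δv = 39 m/s, so v(8) = -6 + (39) = 33 m/s.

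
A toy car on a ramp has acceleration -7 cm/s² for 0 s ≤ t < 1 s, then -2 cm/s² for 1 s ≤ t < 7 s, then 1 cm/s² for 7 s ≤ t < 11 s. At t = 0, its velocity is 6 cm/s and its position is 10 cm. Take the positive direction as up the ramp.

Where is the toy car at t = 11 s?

-73.5 cm

On each constant-a segment, Δv = aΔt and Δx = v₀Δt + ½aΔt²; chain segment to segment.
0–1 s: v starts 6 cm/s; Δx = 6·1 + ½·-7·1² = 2.5 cm; v ends -1 cm/s.
1–7 s: v starts -1 cm/s; Δx = -1·6 + ½·-2·6² = -42 cm; v ends -13 cm/s.
7–11 s: v starts -13 cm/s; Δx = -13·4 + ½·1·4² = -44 cm; v ends -9 cm/s.
x(11) = 10 + Σ Δx = -73.5 cm.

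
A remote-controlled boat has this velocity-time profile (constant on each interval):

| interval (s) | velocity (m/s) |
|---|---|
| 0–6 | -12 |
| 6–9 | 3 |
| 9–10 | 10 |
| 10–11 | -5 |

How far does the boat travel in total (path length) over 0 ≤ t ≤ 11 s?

Distance (not displacement) is the total path length: add the absolute areas under v-t.
0–6 s: |-12| × 6 = 72 m
6–9 s: |3| × 3 = 9 m
9–10 s: |10| × 1 = 10 m
10–11 s: |-5| × 1 = 5 m
Total distance = 96 m

96 m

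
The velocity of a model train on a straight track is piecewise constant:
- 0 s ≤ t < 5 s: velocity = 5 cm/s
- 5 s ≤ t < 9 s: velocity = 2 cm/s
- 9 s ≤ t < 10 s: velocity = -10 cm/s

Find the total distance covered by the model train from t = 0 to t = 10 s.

Distance (not displacement) is the total path length: add the absolute areas under v-t.
0–5 s: |5| × 5 = 25 cm
5–9 s: |2| × 4 = 8 cm
9–10 s: |-10| × 1 = 10 cm
Total distance = 43 cm

43 cm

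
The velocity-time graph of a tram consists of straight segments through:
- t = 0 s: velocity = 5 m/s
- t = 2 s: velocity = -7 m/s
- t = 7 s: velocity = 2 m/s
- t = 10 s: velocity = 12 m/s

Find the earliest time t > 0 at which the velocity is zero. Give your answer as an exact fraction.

v changes sign on 0–2 s (from 5 to -7); the graph is linear there, so v = 0 at t = 0 + (-5)·(2 − 0)/(-7 − 5) = 5/6 s.

t = 5/6 s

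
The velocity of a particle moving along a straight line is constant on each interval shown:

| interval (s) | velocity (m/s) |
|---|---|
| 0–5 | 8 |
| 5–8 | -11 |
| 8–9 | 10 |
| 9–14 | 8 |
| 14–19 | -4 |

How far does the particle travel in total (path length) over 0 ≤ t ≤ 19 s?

Distance (not displacement) is the total path length: add the absolute areas under v-t.
0–5 s: |8| × 5 = 40 m
5–8 s: |-11| × 3 = 33 m
8–9 s: |10| × 1 = 10 m
9–14 s: |8| × 5 = 40 m
14–19 s: |-4| × 5 = 20 m
Total distance = 143 m

143 m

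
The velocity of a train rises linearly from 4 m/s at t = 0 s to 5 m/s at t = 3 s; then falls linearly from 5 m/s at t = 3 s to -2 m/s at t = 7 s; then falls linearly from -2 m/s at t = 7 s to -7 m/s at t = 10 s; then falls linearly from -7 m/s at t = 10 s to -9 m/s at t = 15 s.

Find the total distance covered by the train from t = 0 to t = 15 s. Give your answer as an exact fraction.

Total distance travelled is ∫|v| dt — sum the magnitudes of each area piece.
0–3 s: |½(4 + 5)(3)| = 13.5 m
3–7 s: v = 0 at t = 41/7 s; triangle areas 50/7 + 8/7 = 58/7 m
7–10 s: |½(-2 + -7)(3)| = 13.5 m
10–15 s: |½(-7 + -9)(5)| = 40 m
Total distance = 527/7 m

527/7 m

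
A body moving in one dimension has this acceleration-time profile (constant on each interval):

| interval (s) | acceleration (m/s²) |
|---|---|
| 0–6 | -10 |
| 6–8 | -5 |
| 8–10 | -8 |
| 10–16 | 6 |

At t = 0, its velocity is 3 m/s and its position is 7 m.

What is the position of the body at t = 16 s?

-819 m

On each constant-a segment, Δv = aΔt and Δx = v₀Δt + ½aΔt²; chain segment to segment.
0–6 s: v starts 3 m/s; Δx = 3·6 + ½·-10·6² = -162 m; v ends -57 m/s.
6–8 s: v starts -57 m/s; Δx = -57·2 + ½·-5·2² = -124 m; v ends -67 m/s.
8–10 s: v starts -67 m/s; Δx = -67·2 + ½·-8·2² = -150 m; v ends -83 m/s.
10–16 s: v starts -83 m/s; Δx = -83·6 + ½·6·6² = -390 m; v ends -47 m/s.
x(16) = 7 + Σ Δx = -819 m.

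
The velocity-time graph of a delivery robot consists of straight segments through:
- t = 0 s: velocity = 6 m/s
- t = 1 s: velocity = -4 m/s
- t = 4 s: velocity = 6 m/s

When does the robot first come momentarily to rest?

t = 0.6 s

v changes sign on 0–1 s (from 6 to -4); the graph is linear there, so v = 0 at t = 0 + (-6)·(1 − 0)/(-4 − 6) = 0.6 s.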